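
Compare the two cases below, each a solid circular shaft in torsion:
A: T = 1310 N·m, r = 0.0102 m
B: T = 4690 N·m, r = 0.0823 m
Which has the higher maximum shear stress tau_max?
Model: a solid circular shaft in torsion, so tau_max = (2·T) / (π·r^3) (SI units).
  A: tau_max = (2 × 1310) / (π × 0.0102^3) = 7.859 × 10⁸ Pa = 785.9 MPa
  B: tau_max = (2 × 4690) / (π × 0.0823^3) = 5.356 × 10⁶ Pa = 5.356 MPa
785.9 MPa > 5.356 MPa, so A is larger.
Final answer: A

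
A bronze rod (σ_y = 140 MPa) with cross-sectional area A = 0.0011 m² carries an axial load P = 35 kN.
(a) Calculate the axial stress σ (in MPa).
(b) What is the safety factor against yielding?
(a) Axial stress σ = P/A. Convert P = 35 kN = 35000 N.
  σ = 35000 / 0.0011 = 3.182 × 10⁷ Pa = 31.82 MPa
(b) Safety factor SF = σ_y/σ = 140 / 31.82 = 4.4
Final answer: (a) σ = 31.82 MPa, (b) SF = 4.4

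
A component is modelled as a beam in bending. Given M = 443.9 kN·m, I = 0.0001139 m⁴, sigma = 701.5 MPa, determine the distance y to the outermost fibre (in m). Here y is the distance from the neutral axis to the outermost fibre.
Model: a beam in bending, so sigma = (M·y) / I.
Solve for y: y = (sigma·I) / M.
Convert to SI units:
  M = 443.9 kN·m = 443900 N·m
  sigma = 701.5 MPa = 7.015 × 10⁸ Pa
Substitute:
  y = ((7.015 × 10⁸) × 0.0001139) / 443900
  y = 0.18 m
Final answer: y = 0.18 m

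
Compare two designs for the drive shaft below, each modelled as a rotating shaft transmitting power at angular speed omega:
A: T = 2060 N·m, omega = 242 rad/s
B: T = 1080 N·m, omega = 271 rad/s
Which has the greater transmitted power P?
Model: a rotating shaft transmitting power at angular speed omega, so P = T·omega (SI units).
  A: P = 2060 × 242 = 498500 W = 498.5 kW
  B: P = 1080 × 271 = 292700 W = 292.7 kW
498.5 kW > 292.7 kW, so A is larger.
Final answer: A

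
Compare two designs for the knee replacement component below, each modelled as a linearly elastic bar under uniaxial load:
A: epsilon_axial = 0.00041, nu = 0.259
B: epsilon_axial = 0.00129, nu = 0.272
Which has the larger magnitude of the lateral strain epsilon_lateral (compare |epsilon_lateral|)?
Model: a linearly elastic bar under uniaxial load, so epsilon_lateral = -nu·epsilon_axial (SI units).
  A: epsilon_lateral = -(0.259 × 0.00041) = -0.0001062
  B: epsilon_lateral = -(0.272 × 0.00129) = -0.0003509
|epsilon_lateral|: A = 0.0001062, B = 0.0003509, so B is larger in magnitude.
Final answer: B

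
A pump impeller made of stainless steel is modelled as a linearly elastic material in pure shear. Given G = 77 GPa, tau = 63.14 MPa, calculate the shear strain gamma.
Model: a linearly elastic material in pure shear, so tau = G·gamma.
Solve for gamma: gamma = tau / G.
Convert to SI units:
  G = 77 GPa = 7.7 × 10¹⁰ Pa
  tau = 63.14 MPa = 6.314 × 10⁷ Pa
Substitute:
  gamma = (6.314 × 10⁷) / (7.7 × 10¹⁰)
  gamma = 0.00082
Final answer: gamma = 0.00082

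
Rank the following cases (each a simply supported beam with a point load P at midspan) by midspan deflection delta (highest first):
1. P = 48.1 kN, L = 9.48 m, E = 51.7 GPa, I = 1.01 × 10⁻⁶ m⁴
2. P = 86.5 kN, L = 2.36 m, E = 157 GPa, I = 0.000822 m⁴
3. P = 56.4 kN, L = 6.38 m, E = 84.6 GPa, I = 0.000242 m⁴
Model: a simply supported beam with a point load P at midspan, so delta = (P·L^3) / (48·E·I) (SI units).
  Case 1: delta = (48100 × 9.48^3) / (48 × (5.17 × 10¹⁰) × (1.01 × 10⁻⁶)) = 16.35 m = 16350 mm
  Case 2: delta = (86500 × 2.36^3) / (48 × (1.57 × 10¹¹) × 0.000822) = 0.0001835 m = 0.1835 mm
  Case 3: delta = (56400 × 6.38^3) / (48 × (8.46 × 10¹⁰) × 0.000242) = 0.0149 m = 14.9 mm
Ordering: 16350 mm (case 1) > 14.9 mm (case 3) > 0.1835 mm (case 2)
Final answer: 1, 3, 2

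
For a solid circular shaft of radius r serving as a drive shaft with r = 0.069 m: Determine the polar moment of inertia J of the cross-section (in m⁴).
Model: a solid circular shaft of radius r, so J = (π·r^4) / 2.
Substitute:
  J = (π × 0.069^4) / 2
  J = 3.561 × 10⁻⁵ m⁴
Final answer: J = 3.561 × 10⁻⁵ m⁴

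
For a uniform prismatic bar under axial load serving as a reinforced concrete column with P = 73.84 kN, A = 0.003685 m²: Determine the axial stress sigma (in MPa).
Model: a uniform prismatic bar under axial load, so sigma = P / A.
Convert to SI units:
  P = 73.84 kN = 73840 N
Substitute:
  sigma = 73840 / 0.003685
  sigma = 2.004 × 10⁷ Pa
Convert: sigma = 2.004 × 10⁷ Pa = 20.04 MPa
Final answer: sigma = 20.04 MPa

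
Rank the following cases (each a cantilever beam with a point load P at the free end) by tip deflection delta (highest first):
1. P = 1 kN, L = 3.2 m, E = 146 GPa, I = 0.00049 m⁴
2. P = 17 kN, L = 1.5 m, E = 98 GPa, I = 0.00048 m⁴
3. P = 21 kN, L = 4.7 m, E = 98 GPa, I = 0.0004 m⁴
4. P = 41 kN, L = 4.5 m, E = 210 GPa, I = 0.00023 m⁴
Model: a cantilever beam with a point load P at the free end, so delta = (P·L^3) / (3·E·I) (SI units).
  Case 1: delta = (1000 × 3.2^3) / (3 × (1.46 × 10¹¹) × 0.00049) = 0.0001527 m = 0.1527 mm
  Case 2: delta = (17000 × 1.5^3) / (3 × (9.8 × 10¹⁰) × 0.00048) = 0.0004066 m = 0.4066 mm
  Case 3: delta = (21000 × 4.7^3) / (3 × (9.8 × 10¹⁰) × 0.0004) = 0.01854 m = 18.54 mm
  Case 4: delta = (41000 × 4.5^3) / (3 × (2.1 × 10¹¹) × 0.00023) = 0.02578 m = 25.78 mm
Ordering: 25.78 mm (case 4) > 18.54 mm (case 3) > 0.4066 mm (case 2) > 0.1527 mm (case 1)
Final answer: 4, 3, 2, 1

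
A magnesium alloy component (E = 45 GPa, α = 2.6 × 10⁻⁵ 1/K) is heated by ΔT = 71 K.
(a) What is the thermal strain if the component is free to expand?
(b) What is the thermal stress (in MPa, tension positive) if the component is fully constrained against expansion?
(a) Free thermal strain ε_th = α·ΔT = (2.6 × 10⁻⁵) × 71 = 0.001846
(b) Fully constrained, the expansion is suppressed, so σ = -E·α·ΔT. Convert E = 45 GPa = 4.5 × 10¹⁰ Pa.
  σ = -(4.5 × 10¹⁰) × (2.6 × 10⁻⁵) × 71 = -8.307 × 10⁷ Pa = -83.07 MPa (compressive)
Final answer: (a) ε_th = 0.001846, (b) σ = -83.07 MPa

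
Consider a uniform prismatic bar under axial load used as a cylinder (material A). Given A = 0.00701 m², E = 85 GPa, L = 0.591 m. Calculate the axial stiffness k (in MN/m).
Model: a uniform prismatic bar under axial load, so k = (A·E) / L.
Convert to SI units:
  E = 85 GPa = 8.5 × 10¹⁰ Pa
Substitute:
  k = (0.00701 × (8.5 × 10¹⁰)) / 0.591
  k = 1.008 × 10⁹ N/m
Convert: k = 1.008 × 10⁹ N/m = 1008 MN/m
Final answer: k = 1008 MN/m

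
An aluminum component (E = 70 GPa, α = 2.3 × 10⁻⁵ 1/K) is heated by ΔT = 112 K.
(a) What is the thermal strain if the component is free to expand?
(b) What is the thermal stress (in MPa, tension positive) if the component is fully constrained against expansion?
(a) Free thermal strain ε_th = α·ΔT = (2.3 × 10⁻⁵) × 112 = 0.002576
(b) Fully constrained, the expansion is suppressed, so σ = -E·α·ΔT. Convert E = 70 GPa = 7 × 10¹⁰ Pa.
  σ = -(7 × 10¹⁰) × (2.3 × 10⁻⁵) × 112 = -1.803 × 10⁸ Pa = -180.3 MPa (compressive)
Final answer: (a) ε_th = 0.002576, (b) σ = -180.3 MPa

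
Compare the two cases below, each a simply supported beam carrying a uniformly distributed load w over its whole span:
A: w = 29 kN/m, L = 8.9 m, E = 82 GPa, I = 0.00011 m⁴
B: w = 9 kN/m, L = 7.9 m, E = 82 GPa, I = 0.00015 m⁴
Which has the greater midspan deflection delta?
Model: a simply supported beam carrying a uniformly distributed load w over its whole span, so delta = (5·w·L^4) / (384·E·I) (SI units).
  A: delta = (5 × 29000 × 8.9^4) / (384 × (8.2 × 10¹⁰) × 0.00011) = 0.2627 m = 262.7 mm
  B: delta = (5 × 9000 × 7.9^4) / (384 × (8.2 × 10¹⁰) × 0.00015) = 0.03711 m = 37.11 mm
262.7 mm > 37.11 mm, so A is larger.
Final answer: A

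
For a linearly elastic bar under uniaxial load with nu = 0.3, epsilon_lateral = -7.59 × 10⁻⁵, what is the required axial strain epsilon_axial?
Model: a linearly elastic bar under uniaxial load, so epsilon_lateral = -nu·epsilon_axial.
Solve for epsilon_axial: epsilon_axial = -epsilon_lateral / nu.
Substitute:
  epsilon_axial = -(-7.59 × 10⁻⁵) / 0.3
  epsilon_axial = 0.000253
Final answer: epsilon_axial = 0.000253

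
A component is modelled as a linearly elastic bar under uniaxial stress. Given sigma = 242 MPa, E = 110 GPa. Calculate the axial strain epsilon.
Model: a linearly elastic bar under uniaxial stress, so epsilon = sigma / E.
Convert to SI units:
  sigma = 242 MPa = 2.42 × 10⁸ Pa
  E = 110 GPa = 1.1 × 10¹¹ Pa
Substitute:
  epsilon = (2.42 × 10⁸) / (1.1 × 10¹¹)
  epsilon = 0.0022
Final answer: epsilon = 0.0022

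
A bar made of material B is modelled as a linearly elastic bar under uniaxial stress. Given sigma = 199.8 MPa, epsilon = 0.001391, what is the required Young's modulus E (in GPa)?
Model: a linearly elastic bar under uniaxial stress, so epsilon = sigma / E.
Solve for E: E = sigma / epsilon.
Convert to SI units:
  sigma = 199.8 MPa = 1.998 × 10⁸ Pa
Substitute:
  E = (1.998 × 10⁸) / 0.001391
  E = 1.436 × 10¹¹ Pa
Convert: E = 1.436 × 10¹¹ Pa = 143.6 GPa
Final answer: E = 143.6 GPa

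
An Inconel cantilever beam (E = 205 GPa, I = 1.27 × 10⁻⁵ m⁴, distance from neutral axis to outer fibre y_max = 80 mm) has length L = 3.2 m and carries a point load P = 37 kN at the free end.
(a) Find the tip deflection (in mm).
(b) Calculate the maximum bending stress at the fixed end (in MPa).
(a) Tip deflection of a cantilever with an end point load: δ = P·L^3 / (3·E·I). Convert P = 37 kN = 37000 N, E = 205 GPa = 2.05 × 10¹¹ Pa.
  δ = (37000 × 3.2^3) / (3 × (2.05 × 10¹¹) × (1.27 × 10⁻⁵)) = 0.1552 m = 155.2 mm
(b) Maximum bending moment at the fixed end: M = P·L = 37000 × 3.2 = 118400 N·m. Convert y_max = 80 mm = 0.08 m.
  σ = M·y_max / I = (118400 × 0.08) / (1.27 × 10⁻⁵) = 7.458 × 10⁸ Pa = 745.8 MPa
Final answer: (a) δ = 155.2 mm, (b) σ = 745.8 MPa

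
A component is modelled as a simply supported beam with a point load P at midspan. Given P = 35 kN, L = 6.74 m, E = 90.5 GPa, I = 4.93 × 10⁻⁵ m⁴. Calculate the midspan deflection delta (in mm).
Model: a simply supported beam with a point load P at midspan, so delta = (P·L^3) / (48·E·I).
Convert to SI units:
  P = 35 kN = 35000 N
  E = 90.5 GPa = 9.05 × 10¹⁰ Pa
Substitute:
  delta = (35000 × 6.74^3) / (48 × (9.05 × 10¹⁰) × (4.93 × 10⁻⁵))
  delta = 0.05004 m
Convert: delta = 0.05004 m = 50.04 mm
Final answer: delta = 50.04 mm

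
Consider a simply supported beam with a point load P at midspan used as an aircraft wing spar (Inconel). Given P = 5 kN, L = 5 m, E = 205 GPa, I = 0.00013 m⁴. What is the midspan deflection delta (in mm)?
Model: a simply supported beam with a point load P at midspan, so delta = (P·L^3) / (48·E·I).
Convert to SI units:
  P = 5 kN = 5000 N
  E = 205 GPa = 2.05 × 10¹¹ Pa
Substitute:
  delta = (5000 × 5^3) / (48 × (2.05 × 10¹¹) × 0.00013)
  delta = 0.0004886 m
Convert: delta = 0.0004886 m = 0.4886 mm
Final answer: delta = 0.4886 mm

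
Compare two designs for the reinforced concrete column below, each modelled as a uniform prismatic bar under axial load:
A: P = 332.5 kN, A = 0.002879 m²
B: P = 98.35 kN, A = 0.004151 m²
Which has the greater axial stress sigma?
Model: a uniform prismatic bar under axial load, so sigma = P / A (SI units).
  A: sigma = 332500 / 0.002879 = 1.155 × 10⁸ Pa = 115.5 MPa
  B: sigma = 98350 / 0.004151 = 2.369 × 10⁷ Pa = 23.69 MPa
115.5 MPa > 23.69 MPa, so A is larger.
Final answer: A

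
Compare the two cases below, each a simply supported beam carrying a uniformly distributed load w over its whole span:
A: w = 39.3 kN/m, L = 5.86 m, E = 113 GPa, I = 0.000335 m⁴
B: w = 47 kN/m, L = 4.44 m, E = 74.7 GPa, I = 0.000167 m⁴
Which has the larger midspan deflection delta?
Model: a simply supported beam carrying a uniformly distributed load w over its whole span, so delta = (5·w·L^4) / (384·E·I) (SI units).
  A: delta = (5 × 39300 × 5.86^4) / (384 × (1.13 × 10¹¹) × 0.000335) = 0.01594 m = 15.94 mm
  B: delta = (5 × 47000 × 4.44^4) / (384 × (7.47 × 10¹⁰) × 0.000167) = 0.01906 m = 19.06 mm
19.06 mm > 15.94 mm, so B is larger.
Final answer: B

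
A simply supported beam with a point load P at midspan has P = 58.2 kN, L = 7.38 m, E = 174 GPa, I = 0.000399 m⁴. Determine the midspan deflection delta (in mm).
Model: a simply supported beam with a point load P at midspan, so delta = (P·L^3) / (48·E·I).
Convert to SI units:
  P = 58.2 kN = 58200 N
  E = 174 GPa = 1.74 × 10¹¹ Pa
Substitute:
  delta = (58200 × 7.38^3) / (48 × (1.74 × 10¹¹) × 0.000399)
  delta = 0.00702 m
Convert: delta = 0.00702 m = 7.02 mm
Final answer: delta = 7.02 mm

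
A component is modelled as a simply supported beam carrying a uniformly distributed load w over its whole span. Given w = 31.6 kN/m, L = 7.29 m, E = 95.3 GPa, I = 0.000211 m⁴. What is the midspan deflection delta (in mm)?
Model: a simply supported beam carrying a uniformly distributed load w over its whole span, so delta = (5·w·L^4) / (384·E·I).
Convert to SI units:
  w = 31.6 kN/m = 31600 N/m
  E = 95.3 GPa = 9.53 × 10¹⁰ Pa
Substitute:
  delta = (5 × 31600 × 7.29^4) / (384 × (9.53 × 10¹⁰) × 0.000211)
  delta = 0.05779 m
Convert: delta = 0.05779 m = 57.79 mm
Final answer: delta = 57.79 mm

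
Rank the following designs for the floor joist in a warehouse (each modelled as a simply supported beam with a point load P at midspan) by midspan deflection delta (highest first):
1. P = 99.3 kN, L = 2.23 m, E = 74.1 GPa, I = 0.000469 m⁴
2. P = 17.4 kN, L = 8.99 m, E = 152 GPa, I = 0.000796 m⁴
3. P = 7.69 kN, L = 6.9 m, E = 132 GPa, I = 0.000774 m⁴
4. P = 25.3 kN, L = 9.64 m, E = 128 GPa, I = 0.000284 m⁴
Model: a simply supported beam with a point load P at midspan, so delta = (P·L^3) / (48·E·I) (SI units).
  Case 1: delta = (99300 × 2.23^3) / (48 × (7.41 × 10¹⁰) × 0.000469) = 0.0006601 m = 0.6601 mm
  Case 2: delta = (17400 × 8.99^3) / (48 × (1.52 × 10¹¹) × 0.000796) = 0.002177 m = 2.177 mm
  Case 3: delta = (7690 × 6.9^3) / (48 × (1.32 × 10¹¹) × 0.000774) = 0.0005151 m = 0.5151 mm
  Case 4: delta = (25300 × 9.64^3) / (48 × (1.28 × 10¹¹) × 0.000284) = 0.01299 m = 12.99 mm
Ordering: 12.99 mm (case 4) > 2.177 mm (case 2) > 0.6601 mm (case 1) > 0.5151 mm (case 3)
Final answer: 4, 2, 1, 3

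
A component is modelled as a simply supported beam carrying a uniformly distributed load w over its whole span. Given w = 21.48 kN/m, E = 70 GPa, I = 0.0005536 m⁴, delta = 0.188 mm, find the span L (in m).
Model: a simply supported beam carrying a uniformly distributed load w over its whole span, so delta = (5·w·L^4) / (384·E·I).
Solve for L: L = ((384·delta·E·I) / (5·w))^(1/4).
Convert to SI units:
  w = 21.48 kN/m = 21480 N/m
  E = 70 GPa = 7 × 10¹⁰ Pa
  delta = 0.188 mm = 0.000188 m
Substitute:
  L = ((384 × 0.000188 × (7 × 10¹⁰) × 0.0005536) / (5 × 21480))^(1/4)
  L = 2.259 m
Final answer: L = 2.259 m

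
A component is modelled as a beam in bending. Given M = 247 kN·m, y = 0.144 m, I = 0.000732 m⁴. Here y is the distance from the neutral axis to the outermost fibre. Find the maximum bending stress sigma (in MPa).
Model: a beam in bending, so sigma = (M·y) / I.
Convert to SI units:
  M = 247 kN·m = 247000 N·m
Substitute:
  sigma = (247000 × 0.144) / 0.000732
  sigma = 4.859 × 10⁷ Pa
Convert: sigma = 4.859 × 10⁷ Pa = 48.59 MPa
Final answer: sigma = 48.59 MPa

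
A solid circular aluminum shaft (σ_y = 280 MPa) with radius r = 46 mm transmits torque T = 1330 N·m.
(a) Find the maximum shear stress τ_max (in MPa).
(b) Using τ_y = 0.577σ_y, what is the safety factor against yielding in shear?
(a) For a solid circular shaft, τ_max = T·r/J with J = π·r^4/2, i.e. τ_max = 2·T / (π·r^3). Convert r = 46 mm = 0.046 m.
  τ_max = (2 × 1330) / (π × 0.046^3) = 8.699 × 10⁶ Pa = 8.699 MPa
(b) τ_y = 0.577 × 280 = 161.56 MPa
  SF = τ_y/τ_max = 161.56 / 8.699 = 18.57
Final answer: (a) τ_max = 8.699 MPa, (b) SF = 18.57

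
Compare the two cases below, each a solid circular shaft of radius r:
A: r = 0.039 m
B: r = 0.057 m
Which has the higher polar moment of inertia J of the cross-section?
Model: a solid circular shaft of radius r, so J = (π·r^4) / 2 (SI units).
  A: J = (π × 0.039^4) / 2 = 3.634 × 10⁻⁶ m⁴
  B: J = (π × 0.057^4) / 2 = 1.658 × 10⁻⁵ m⁴
1.658 × 10⁻⁵ m⁴ > 3.634 × 10⁻⁶ m⁴, so B is larger.
Final answer: B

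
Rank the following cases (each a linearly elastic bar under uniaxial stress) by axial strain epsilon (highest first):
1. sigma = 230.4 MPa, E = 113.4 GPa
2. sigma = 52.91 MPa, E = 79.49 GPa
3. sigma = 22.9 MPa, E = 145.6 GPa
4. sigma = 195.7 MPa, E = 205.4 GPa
Model: a linearly elastic bar under uniaxial stress, so epsilon = sigma / E (SI units).
  Case 1: epsilon = (2.304 × 10⁸) / (1.134 × 10¹¹) = 0.002032
  Case 2: epsilon = (5.291 × 10⁷) / (7.949 × 10¹⁰) = 0.0006656
  Case 3: epsilon = (2.29 × 10⁷) / (1.456 × 10¹¹) = 0.0001573
  Case 4: epsilon = (1.957 × 10⁸) / (2.054 × 10¹¹) = 0.0009528
Ordering: 0.002032 (case 1) > 0.0009528 (case 4) > 0.0006656 (case 2) > 0.0001573 (case 3)
Final answer: 1, 4, 2, 3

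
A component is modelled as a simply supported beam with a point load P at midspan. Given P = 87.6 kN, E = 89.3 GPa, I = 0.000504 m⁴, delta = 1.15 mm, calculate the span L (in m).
Model: a simply supported beam with a point load P at midspan, so delta = (P·L^3) / (48·E·I).
Solve for L: L = ((48·delta·E·I) / P)^(1/3).
Convert to SI units:
  P = 87.6 kN = 87600 N
  E = 89.3 GPa = 8.93 × 10¹⁰ Pa
  delta = 1.15 mm = 0.00115 m
Substitute:
  L = ((48 × 0.00115 × (8.93 × 10¹⁰) × 0.000504) / 87600)^(1/3)
  L = 3.05 m
Final answer: L = 3.05 m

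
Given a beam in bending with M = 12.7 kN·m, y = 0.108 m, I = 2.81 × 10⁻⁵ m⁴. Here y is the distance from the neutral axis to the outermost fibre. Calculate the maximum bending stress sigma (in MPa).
Model: a beam in bending, so sigma = (M·y) / I.
Convert to SI units:
  M = 12.7 kN·m = 12700 N·m
Substitute:
  sigma = (12700 × 0.108) / (2.81 × 10⁻⁵)
  sigma = 4.881 × 10⁷ Pa
Convert: sigma = 4.881 × 10⁷ Pa = 48.81 MPa
Final answer: sigma = 48.81 MPa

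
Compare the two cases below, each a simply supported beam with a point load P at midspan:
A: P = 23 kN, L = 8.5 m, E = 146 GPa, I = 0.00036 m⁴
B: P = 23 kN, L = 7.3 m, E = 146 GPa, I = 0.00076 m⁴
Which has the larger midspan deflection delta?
Model: a simply supported beam with a point load P at midspan, so delta = (P·L^3) / (48·E·I) (SI units).
  A: delta = (23000 × 8.5^3) / (48 × (1.46 × 10¹¹) × 0.00036) = 0.005599 m = 5.599 mm
  B: delta = (23000 × 7.3^3) / (48 × (1.46 × 10¹¹) × 0.00076) = 0.00168 m = 1.68 mm
5.599 mm > 1.68 mm, so A is larger.
Final answer: A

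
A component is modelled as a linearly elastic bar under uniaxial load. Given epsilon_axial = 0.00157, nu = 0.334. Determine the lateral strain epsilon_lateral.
Model: a linearly elastic bar under uniaxial load, so epsilon_lateral = -nu·epsilon_axial.
Substitute:
  epsilon_lateral = -(0.334 × 0.00157)
  epsilon_lateral = -0.0005244
Final answer: epsilon_lateral = -0.0005244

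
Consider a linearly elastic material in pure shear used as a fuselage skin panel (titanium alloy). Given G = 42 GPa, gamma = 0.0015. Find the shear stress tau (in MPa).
Model: a linearly elastic material in pure shear, so tau = G·gamma.
Convert to SI units:
  G = 42 GPa = 4.2 × 10¹⁰ Pa
Substitute:
  tau = (4.2 × 10¹⁰) × 0.0015
  tau = 6.3 × 10⁷ Pa
Convert: tau = 6.3 × 10⁷ Pa = 63 MPa
Final answer: tau = 63 MPa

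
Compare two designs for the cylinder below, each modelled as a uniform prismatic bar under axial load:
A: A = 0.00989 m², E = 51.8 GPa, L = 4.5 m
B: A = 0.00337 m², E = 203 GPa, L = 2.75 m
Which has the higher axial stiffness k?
Model: a uniform prismatic bar under axial load, so k = (A·E) / L (SI units).
  A: k = (0.00989 × (5.18 × 10¹⁰)) / 4.5 = 1.138 × 10⁸ N/m = 113.8 MN/m
  B: k = (0.00337 × (2.03 × 10¹¹)) / 2.75 = 2.488 × 10⁸ N/m = 248.8 MN/m
248.8 MN/m > 113.8 MN/m, so B is larger.
Final answer: B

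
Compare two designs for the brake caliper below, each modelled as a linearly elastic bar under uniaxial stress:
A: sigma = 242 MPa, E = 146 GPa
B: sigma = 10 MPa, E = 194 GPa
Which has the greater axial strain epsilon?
Model: a linearly elastic bar under uniaxial stress, so epsilon = sigma / E (SI units).
  A: epsilon = (2.42 × 10⁸) / (1.46 × 10¹¹) = 0.001658
  B: epsilon = (1 × 10⁷) / (1.94 × 10¹¹) = 5.155 × 10⁻⁵
0.001658 > 5.155 × 10⁻⁵, so A is larger.
Final answer: A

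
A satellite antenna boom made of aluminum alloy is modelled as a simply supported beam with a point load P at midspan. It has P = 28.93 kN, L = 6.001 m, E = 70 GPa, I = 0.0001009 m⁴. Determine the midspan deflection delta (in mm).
Model: a simply supported beam with a point load P at midspan, so delta = (P·L^3) / (48·E·I).
Convert to SI units:
  P = 28.93 kN = 28930 N
  E = 70 GPa = 7 × 10¹⁰ Pa
Substitute:
  delta = (28930 × 6.001^3) / (48 × (7 × 10¹⁰) × 0.0001009)
  delta = 0.01844 m
Convert: delta = 0.01844 m = 18.44 mm
Final answer: delta = 18.44 mm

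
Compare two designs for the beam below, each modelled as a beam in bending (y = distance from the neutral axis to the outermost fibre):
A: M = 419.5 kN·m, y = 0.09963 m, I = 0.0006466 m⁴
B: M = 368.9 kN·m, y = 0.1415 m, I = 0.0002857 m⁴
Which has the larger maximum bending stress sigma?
Model: a beam in bending (y = distance from the neutral axis to the outermost fibre), so sigma = (M·y) / I (SI units).
  A: sigma = (419500 × 0.09963) / 0.0006466 = 6.464 × 10⁷ Pa = 64.64 MPa
  B: sigma = (368900 × 0.1415) / 0.0002857 = 1.827 × 10⁸ Pa = 182.7 MPa
182.7 MPa > 64.64 MPa, so B is larger.
Final answer: B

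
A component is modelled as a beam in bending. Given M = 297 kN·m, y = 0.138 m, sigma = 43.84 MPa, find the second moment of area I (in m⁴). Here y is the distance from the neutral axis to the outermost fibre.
Model: a beam in bending, so sigma = (M·y) / I.
Solve for I: I = (M·y) / sigma.
Convert to SI units:
  M = 297 kN·m = 297000 N·m
  sigma = 43.84 MPa = 4.384 × 10⁷ Pa
Substitute:
  I = (297000 × 0.138) / (4.384 × 10⁷)
  I = 0.0009349 m⁴
Final answer: I = 0.0009349 m⁴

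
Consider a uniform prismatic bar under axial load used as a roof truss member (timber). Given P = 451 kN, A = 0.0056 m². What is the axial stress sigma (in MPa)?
Model: a uniform prismatic bar under axial load, so sigma = P / A.
Convert to SI units:
  P = 451 kN = 451000 N
Substitute:
  sigma = 451000 / 0.0056
  sigma = 8.054 × 10⁷ Pa
Convert: sigma = 8.054 × 10⁷ Pa = 80.54 MPa
Final answer: sigma = 80.54 MPa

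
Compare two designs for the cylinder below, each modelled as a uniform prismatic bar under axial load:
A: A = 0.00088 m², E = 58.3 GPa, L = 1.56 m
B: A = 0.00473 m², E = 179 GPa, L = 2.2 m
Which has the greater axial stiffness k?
Model: a uniform prismatic bar under axial load, so k = (A·E) / L (SI units).
  A: k = (0.00088 × (5.83 × 10¹⁰)) / 1.56 = 3.289 × 10⁷ N/m = 32.89 MN/m
  B: k = (0.00473 × (1.79 × 10¹¹)) / 2.2 = 3.848 × 10⁸ N/m = 384.8 MN/m
384.8 MN/m > 32.89 MN/m, so B is larger.
Final answer: B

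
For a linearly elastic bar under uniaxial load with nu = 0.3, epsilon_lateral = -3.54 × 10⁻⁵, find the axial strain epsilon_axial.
Model: a linearly elastic bar under uniaxial load, so epsilon_lateral = -nu·epsilon_axial.
Solve for epsilon_axial: epsilon_axial = -epsilon_lateral / nu.
Substitute:
  epsilon_axial = -(-3.54 × 10⁻⁵) / 0.3
  epsilon_axial = 0.000118
Final answer: epsilon_axial = 0.000118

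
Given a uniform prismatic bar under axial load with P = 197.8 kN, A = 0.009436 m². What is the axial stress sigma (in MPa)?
Model: a uniform prismatic bar under axial load, so sigma = P / A.
Convert to SI units:
  P = 197.8 kN = 197800 N
Substitute:
  sigma = 197800 / 0.009436
  sigma = 2.096 × 10⁷ Pa
Convert: sigma = 2.096 × 10⁷ Pa = 20.96 MPa
Final answer: sigma = 20.96 MPa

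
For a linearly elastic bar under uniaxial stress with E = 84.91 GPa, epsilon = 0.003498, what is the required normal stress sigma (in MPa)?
Model: a linearly elastic bar under uniaxial stress, so epsilon = sigma / E.
Solve for sigma: sigma = epsilon·E.
Convert to SI units:
  E = 84.91 GPa = 8.491 × 10¹⁰ Pa
Substitute:
  sigma = 0.003498 × (8.491 × 10¹⁰)
  sigma = 2.97 × 10⁸ Pa
Convert: sigma = 2.97 × 10⁸ Pa = 297 MPa
Final answer: sigma = 297 MPa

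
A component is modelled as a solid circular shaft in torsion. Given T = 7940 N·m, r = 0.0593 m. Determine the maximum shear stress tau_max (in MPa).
Model: a solid circular shaft in torsion, so tau_max = (2·T) / (π·r^3).
Substitute:
  tau_max = (2 × 7940) / (π × 0.0593^3)
  tau_max = 2.424 × 10⁷ Pa
Convert: tau_max = 2.424 × 10⁷ Pa = 24.24 MPa
Final answer: tau_max = 24.24 MPa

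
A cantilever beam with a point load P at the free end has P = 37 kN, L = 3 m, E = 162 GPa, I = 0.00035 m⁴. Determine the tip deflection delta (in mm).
Model: a cantilever beam with a point load P at the free end, so delta = (P·L^3) / (3·E·I).
Convert to SI units:
  P = 37 kN = 37000 N
  E = 162 GPa = 1.62 × 10¹¹ Pa
Substitute:
  delta = (37000 × 3^3) / (3 × (1.62 × 10¹¹) × 0.00035)
  delta = 0.005873 m
Convert: delta = 0.005873 m = 5.873 mm
Final answer: delta = 5.873 mm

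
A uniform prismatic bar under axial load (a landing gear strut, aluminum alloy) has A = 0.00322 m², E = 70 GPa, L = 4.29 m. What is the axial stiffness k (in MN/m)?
Model: a uniform prismatic bar under axial load, so k = (A·E) / L.
Convert to SI units:
  E = 70 GPa = 7 × 10¹⁰ Pa
Substitute:
  k = (0.00322 × (7 × 10¹⁰)) / 4.29
  k = 5.254 × 10⁷ N/m
Convert: k = 5.254 × 10⁷ N/m = 52.54 MN/m
Final answer: k = 52.54 MN/m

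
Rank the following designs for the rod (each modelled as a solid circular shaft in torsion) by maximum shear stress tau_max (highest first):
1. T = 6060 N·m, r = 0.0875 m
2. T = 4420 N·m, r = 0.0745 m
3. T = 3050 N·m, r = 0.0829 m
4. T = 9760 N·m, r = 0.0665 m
Model: a solid circular shaft in torsion, so tau_max = (2·T) / (π·r^3) (SI units).
  Case 1: tau_max = (2 × 6060) / (π × 0.0875^3) = 5.759 × 10⁶ Pa = 5.759 MPa
  Case 2: tau_max = (2 × 4420) / (π × 0.0745^3) = 6.805 × 10⁶ Pa = 6.805 MPa
  Case 3: tau_max = (2 × 3050) / (π × 0.0829^3) = 3.408 × 10⁶ Pa = 3.408 MPa
  Case 4: tau_max = (2 × 9760) / (π × 0.0665^3) = 2.113 × 10⁷ Pa = 21.13 MPa
Ordering: 21.13 MPa (case 4) > 6.805 MPa (case 2) > 5.759 MPa (case 1) > 3.408 MPa (case 3)
Final answer: 4, 2, 1, 3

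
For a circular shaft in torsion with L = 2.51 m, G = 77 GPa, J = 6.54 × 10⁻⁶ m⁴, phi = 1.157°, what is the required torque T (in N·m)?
Model: a circular shaft in torsion, so phi = (T·L) / (G·J).
Solve for T: T = (phi·G·J) / L.
Convert to SI units:
  G = 77 GPa = 7.7 × 10¹⁰ Pa
  phi = 1.157° = 0.02019 rad
Substitute:
  T = (0.02019 × (7.7 × 10¹⁰) × (6.54 × 10⁻⁶)) / 2.51
  T = 4051 N·m
Final answer: T = 4051 N·m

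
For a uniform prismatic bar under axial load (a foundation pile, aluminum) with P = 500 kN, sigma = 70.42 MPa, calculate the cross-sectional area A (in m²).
Model: a uniform prismatic bar under axial load, so sigma = P / A.
Solve for A: A = P / sigma.
Convert to SI units:
  P = 500 kN = 500000 N
  sigma = 70.42 MPa = 7.042 × 10⁷ Pa
Substitute:
  A = 500000 / (7.042 × 10⁷)
  A = 0.0071 m²
Final answer: A = 0.0071 m²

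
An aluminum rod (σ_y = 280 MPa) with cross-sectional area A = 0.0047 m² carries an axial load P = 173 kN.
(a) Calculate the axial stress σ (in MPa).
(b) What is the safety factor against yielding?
(a) Axial stress σ = P/A. Convert P = 173 kN = 173000 N.
  σ = 173000 / 0.0047 = 3.681 × 10⁷ Pa = 36.81 MPa
(b) Safety factor SF = σ_y/σ = 280 / 36.81 = 7.607
Final answer: (a) σ = 36.81 MPa, (b) SF = 7.607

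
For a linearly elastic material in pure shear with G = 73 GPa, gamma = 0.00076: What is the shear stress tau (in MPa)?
Model: a linearly elastic material in pure shear, so tau = G·gamma.
Convert to SI units:
  G = 73 GPa = 7.3 × 10¹⁰ Pa
Substitute:
  tau = (7.3 × 10¹⁰) × 0.00076
  tau = 5.548 × 10⁷ Pa
Convert: tau = 5.548 × 10⁷ Pa = 55.48 MPa
Final answer: tau = 55.48 MPa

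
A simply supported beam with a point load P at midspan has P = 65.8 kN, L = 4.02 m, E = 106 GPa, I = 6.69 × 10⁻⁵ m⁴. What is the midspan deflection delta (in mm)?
Model: a simply supported beam with a point load P at midspan, so delta = (P·L^3) / (48·E·I).
Convert to SI units:
  P = 65.8 kN = 65800 N
  E = 106 GPa = 1.06 × 10¹¹ Pa
Substitute:
  delta = (65800 × 4.02^3) / (48 × (1.06 × 10¹¹) × (6.69 × 10⁻⁵))
  delta = 0.01256 m
Convert: delta = 0.01256 m = 12.56 mm
Final answer: delta = 12.56 mm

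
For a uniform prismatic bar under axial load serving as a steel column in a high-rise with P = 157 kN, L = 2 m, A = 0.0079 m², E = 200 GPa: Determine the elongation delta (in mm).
Model: a uniform prismatic bar under axial load, so delta = (P·L) / (A·E).
Convert to SI units:
  P = 157 kN = 157000 N
  E = 200 GPa = 2 × 10¹¹ Pa
Substitute:
  delta = (157000 × 2) / (0.0079 × (2 × 10¹¹))
  delta = 0.0001987 m
Convert: delta = 0.0001987 m = 0.1987 mm
Final answer: delta = 0.1987 mm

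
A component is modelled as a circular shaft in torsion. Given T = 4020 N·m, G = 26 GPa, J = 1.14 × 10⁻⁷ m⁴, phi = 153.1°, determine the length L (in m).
Model: a circular shaft in torsion, so phi = (T·L) / (G·J).
Solve for L: L = (phi·G·J) / T.
Convert to SI units:
  G = 26 GPa = 2.6 × 10¹⁰ Pa
  phi = 153.1° = 2.672 rad
Substitute:
  L = (2.672 × (2.6 × 10¹⁰) × (1.14 × 10⁻⁷)) / 4020
  L = 1.97 m
Final answer: L = 1.97 m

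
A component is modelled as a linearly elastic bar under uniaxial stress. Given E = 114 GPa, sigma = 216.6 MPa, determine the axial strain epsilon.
Model: a linearly elastic bar under uniaxial stress, so sigma = E·epsilon.
Solve for epsilon: epsilon = sigma / E.
Convert to SI units:
  E = 114 GPa = 1.14 × 10¹¹ Pa
  sigma = 216.6 MPa = 2.166 × 10⁸ Pa
Substitute:
  epsilon = (2.166 × 10⁸) / (1.14 × 10¹¹)
  epsilon = 0.0019
Final answer: epsilon = 0.0019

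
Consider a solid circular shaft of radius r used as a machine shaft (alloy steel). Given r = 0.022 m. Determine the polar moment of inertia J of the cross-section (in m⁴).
Model: a solid circular shaft of radius r, so J = (π·r^4) / 2.
Substitute:
  J = (π × 0.022^4) / 2
  J = 3.68 × 10⁻⁷ m⁴
Final answer: J = 3.68 × 10⁻⁷ m⁴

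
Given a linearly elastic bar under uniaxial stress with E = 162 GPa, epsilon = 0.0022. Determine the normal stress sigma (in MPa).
Model: a linearly elastic bar under uniaxial stress, so sigma = E·epsilon.
Convert to SI units:
  E = 162 GPa = 1.62 × 10¹¹ Pa
Substitute:
  sigma = (1.62 × 10¹¹) × 0.0022
  sigma = 3.564 × 10⁸ Pa
Convert: sigma = 3.564 × 10⁸ Pa = 356.4 MPa
Final answer: sigma = 356.4 MPa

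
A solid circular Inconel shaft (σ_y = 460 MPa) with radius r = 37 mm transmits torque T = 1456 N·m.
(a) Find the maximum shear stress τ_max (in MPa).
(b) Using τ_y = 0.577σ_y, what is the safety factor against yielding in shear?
(a) For a solid circular shaft, τ_max = T·r/J with J = π·r^4/2, i.e. τ_max = 2·T / (π·r^3). Convert r = 37 mm = 0.037 m.
  τ_max = (2 × 1456) / (π × 0.037^3) = 1.83 × 10⁷ Pa = 18.3 MPa
(b) τ_y = 0.577 × 460 = 265.42 MPa
  SF = τ_y/τ_max = 265.42 / 18.3 = 14.5
Final answer: (a) τ_max = 18.3 MPa, (b) SF = 14.5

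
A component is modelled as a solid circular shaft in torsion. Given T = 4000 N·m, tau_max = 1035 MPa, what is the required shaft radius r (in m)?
Model: a solid circular shaft in torsion, so tau_max = (2·T) / (π·r^3).
Solve for r: r = ((2·T) / (π·tau_max))^(1/3).
Convert to SI units:
  tau_max = 1035 MPa = 1.035 × 10⁹ Pa
Substitute:
  r = ((2 × 4000) / (π × (1.035 × 10⁹)))^(1/3)
  r = 0.0135 m
Final answer: r = 0.0135 m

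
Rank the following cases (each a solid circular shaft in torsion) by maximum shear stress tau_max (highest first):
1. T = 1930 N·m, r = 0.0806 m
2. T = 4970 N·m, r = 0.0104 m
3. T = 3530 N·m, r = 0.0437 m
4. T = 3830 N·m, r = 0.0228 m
Model: a solid circular shaft in torsion, so tau_max = (2·T) / (π·r^3) (SI units).
  Case 1: tau_max = (2 × 1930) / (π × 0.0806^3) = 2.347 × 10⁶ Pa = 2.347 MPa
  Case 2: tau_max = (2 × 4970) / (π × 0.0104^3) = 2.813 × 10⁹ Pa = 2813 MPa
  Case 3: tau_max = (2 × 3530) / (π × 0.0437^3) = 2.693 × 10⁷ Pa = 26.93 MPa
  Case 4: tau_max = (2 × 3830) / (π × 0.0228^3) = 2.057 × 10⁸ Pa = 205.7 MPa
Ordering: 2813 MPa (case 2) > 205.7 MPa (case 4) > 26.93 MPa (case 3) > 2.347 MPa (case 1)
Final answer: 2, 4, 3, 1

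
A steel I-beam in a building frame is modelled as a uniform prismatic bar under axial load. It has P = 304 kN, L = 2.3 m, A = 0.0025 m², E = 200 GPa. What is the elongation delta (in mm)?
Model: a uniform prismatic bar under axial load, so delta = (P·L) / (A·E).
Convert to SI units:
  P = 304 kN = 304000 N
  E = 200 GPa = 2 × 10¹¹ Pa
Substitute:
  delta = (304000 × 2.3) / (0.0025 × (2 × 10¹¹))
  delta = 0.001398 m
Convert: delta = 0.001398 m = 1.398 mm
Final answer: delta = 1.398 mm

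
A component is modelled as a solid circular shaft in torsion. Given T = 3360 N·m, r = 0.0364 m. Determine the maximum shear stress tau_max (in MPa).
Model: a solid circular shaft in torsion, so tau_max = (2·T) / (π·r^3).
Substitute:
  tau_max = (2 × 3360) / (π × 0.0364^3)
  tau_max = 4.435 × 10⁷ Pa
Convert: tau_max = 4.435 × 10⁷ Pa = 44.35 MPa
Final answer: tau_max = 44.35 MPa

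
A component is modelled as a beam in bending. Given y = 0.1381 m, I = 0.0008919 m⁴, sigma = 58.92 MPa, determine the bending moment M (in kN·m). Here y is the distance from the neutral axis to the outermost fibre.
Model: a beam in bending, so sigma = (M·y) / I.
Solve for M: M = (sigma·I) / y.
Convert to SI units:
  sigma = 58.92 MPa = 5.892 × 10⁷ Pa
Substitute:
  M = ((5.892 × 10⁷) × 0.0008919) / 0.1381
  M = 380500 N·m
Convert: M = 380500 N·m = 380.5 kN·m
Final answer: M = 380.5 kN·m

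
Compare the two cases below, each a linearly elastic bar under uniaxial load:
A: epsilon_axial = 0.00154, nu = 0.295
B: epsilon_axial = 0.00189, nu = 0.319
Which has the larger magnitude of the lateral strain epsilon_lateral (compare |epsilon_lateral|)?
Model: a linearly elastic bar under uniaxial load, so epsilon_lateral = -nu·epsilon_axial (SI units).
  A: epsilon_lateral = -(0.295 × 0.00154) = -0.0004543
  B: epsilon_lateral = -(0.319 × 0.00189) = -0.0006029
|epsilon_lateral|: A = 0.0004543, B = 0.0006029, so B is larger in magnitude.
Final answer: B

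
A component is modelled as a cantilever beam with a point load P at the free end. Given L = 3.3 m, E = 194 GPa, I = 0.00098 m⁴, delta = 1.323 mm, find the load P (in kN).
Model: a cantilever beam with a point load P at the free end, so delta = (P·L^3) / (3·E·I).
Solve for P: P = (3·delta·E·I) / L^3.
Convert to SI units:
  E = 194 GPa = 1.94 × 10¹¹ Pa
  delta = 1.323 mm = 0.001323 m
Substitute:
  P = (3 × 0.001323 × (1.94 × 10¹¹) × 0.00098) / 3.3^3
  P = 21000 N
Convert: P = 21000 N = 21 kN
Final answer: P = 21 kN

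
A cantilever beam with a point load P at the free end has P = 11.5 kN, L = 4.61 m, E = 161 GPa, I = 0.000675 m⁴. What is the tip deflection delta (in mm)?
Model: a cantilever beam with a point load P at the free end, so delta = (P·L^3) / (3·E·I).
Convert to SI units:
  P = 11.5 kN = 11500 N
  E = 161 GPa = 1.61 × 10¹¹ Pa
Substitute:
  delta = (11500 × 4.61^3) / (3 × (1.61 × 10¹¹) × 0.000675)
  delta = 0.003456 m
Convert: delta = 0.003456 m = 3.456 mm
Final answer: delta = 3.456 mm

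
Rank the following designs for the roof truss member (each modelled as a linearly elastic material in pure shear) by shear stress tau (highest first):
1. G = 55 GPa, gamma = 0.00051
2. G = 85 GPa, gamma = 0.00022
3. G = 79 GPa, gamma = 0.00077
Model: a linearly elastic material in pure shear, so tau = G·gamma (SI units).
  Case 1: tau = (5.5 × 10¹⁰) × 0.00051 = 2.805 × 10⁷ Pa = 28.05 MPa
  Case 2: tau = (8.5 × 10¹⁰) × 0.00022 = 1.87 × 10⁷ Pa = 18.7 MPa
  Case 3: tau = (7.9 × 10¹⁰) × 0.00077 = 6.083 × 10⁷ Pa = 60.83 MPa
Ordering: 60.83 MPa (case 3) > 28.05 MPa (case 1) > 18.7 MPa (case 2)
Final answer: 3, 1, 2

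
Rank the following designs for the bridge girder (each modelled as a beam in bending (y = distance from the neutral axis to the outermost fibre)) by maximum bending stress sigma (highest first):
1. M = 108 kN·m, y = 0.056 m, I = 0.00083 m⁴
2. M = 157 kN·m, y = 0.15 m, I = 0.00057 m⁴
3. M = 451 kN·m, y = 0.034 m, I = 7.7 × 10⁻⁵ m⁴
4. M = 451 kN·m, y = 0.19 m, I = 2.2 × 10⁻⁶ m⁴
Model: a beam in bending (y = distance from the neutral axis to the outermost fibre), so sigma = (M·y) / I (SI units).
  Case 1: sigma = (108000 × 0.056) / 0.00083 = 7.287 × 10⁶ Pa = 7.287 MPa
  Case 2: sigma = (157000 × 0.15) / 0.00057 = 4.132 × 10⁷ Pa = 41.32 MPa
  Case 3: sigma = (451000 × 0.034) / (7.7 × 10⁻⁵) = 1.991 × 10⁸ Pa = 199.1 MPa
  Case 4: sigma = (451000 × 0.19) / (2.2 × 10⁻⁶) = 3.895 × 10¹⁰ Pa = 38950 MPa
Ordering: 38950 MPa (case 4) > 199.1 MPa (case 3) > 41.32 MPa (case 2) > 7.287 MPa (case 1)
Final answer: 4, 3, 2, 1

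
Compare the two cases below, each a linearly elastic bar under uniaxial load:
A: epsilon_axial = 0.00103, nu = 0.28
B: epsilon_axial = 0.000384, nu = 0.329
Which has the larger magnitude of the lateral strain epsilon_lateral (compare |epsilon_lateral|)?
Model: a linearly elastic bar under uniaxial load, so epsilon_lateral = -nu·epsilon_axial (SI units).
  A: epsilon_lateral = -(0.28 × 0.00103) = -0.0002884
  B: epsilon_lateral = -(0.329 × 0.000384) = -0.0001263
|epsilon_lateral|: A = 0.0002884, B = 0.0001263, so A is larger in magnitude.
Final answer: A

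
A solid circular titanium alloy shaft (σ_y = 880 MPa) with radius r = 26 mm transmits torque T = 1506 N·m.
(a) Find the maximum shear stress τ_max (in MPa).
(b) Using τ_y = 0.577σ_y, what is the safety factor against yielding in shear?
(a) For a solid circular shaft, τ_max = T·r/J with J = π·r^4/2, i.e. τ_max = 2·T / (π·r^3). Convert r = 26 mm = 0.026 m.
  τ_max = (2 × 1506) / (π × 0.026^3) = 5.455 × 10⁷ Pa = 54.55 MPa
(b) τ_y = 0.577 × 880 = 507.76 MPa
  SF = τ_y/τ_max = 507.76 / 54.55 = 9.308
Final answer: (a) τ_max = 54.55 MPa, (b) SF = 9.308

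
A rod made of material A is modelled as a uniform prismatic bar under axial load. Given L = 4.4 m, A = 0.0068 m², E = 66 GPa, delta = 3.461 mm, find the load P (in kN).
Model: a uniform prismatic bar under axial load, so delta = (P·L) / (A·E).
Solve for P: P = (delta·A·E) / L.
Convert to SI units:
  E = 66 GPa = 6.6 × 10¹⁰ Pa
  delta = 3.461 mm = 0.003461 m
Substitute:
  P = (0.003461 × 0.0068 × (6.6 × 10¹⁰)) / 4.4
  P = 353000 N
Convert: P = 353000 N = 353 kN
Final answer: P = 353 kN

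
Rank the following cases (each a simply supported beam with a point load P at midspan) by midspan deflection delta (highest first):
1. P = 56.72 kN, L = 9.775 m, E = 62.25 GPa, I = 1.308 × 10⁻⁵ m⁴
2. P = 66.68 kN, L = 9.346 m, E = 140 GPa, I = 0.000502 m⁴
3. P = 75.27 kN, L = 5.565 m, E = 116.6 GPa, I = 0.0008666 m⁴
Model: a simply supported beam with a point load P at midspan, so delta = (P·L^3) / (48·E·I) (SI units).
  Case 1: delta = (56720 × 9.775^3) / (48 × (6.225 × 10¹⁰) × (1.308 × 10⁻⁵)) = 1.355 m = 1355 mm
  Case 2: delta = (66680 × 9.346^3) / (48 × (1.4 × 10¹¹) × 0.000502) = 0.01614 m = 16.14 mm
  Case 3: delta = (75270 × 5.565^3) / (48 × (1.166 × 10¹¹) × 0.0008666) = 0.002675 m = 2.675 mm
Ordering: 1355 mm (case 1) > 16.14 mm (case 2) > 2.675 mm (case 3)
Final answer: 1, 2, 3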